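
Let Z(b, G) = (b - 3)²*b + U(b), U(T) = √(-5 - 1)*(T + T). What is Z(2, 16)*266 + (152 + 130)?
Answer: 814 + 1064*I*√6 ≈ 814.0 + 2606.3*I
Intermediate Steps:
U(T) = 2*I*T*√6 (U(T) = √(-6)*(2*T) = (I*√6)*(2*T) = 2*I*T*√6)
Z(b, G) = b*(-3 + b)² + 2*I*b*√6 (Z(b, G) = (b - 3)²*b + 2*I*b*√6 = (-3 + b)²*b + 2*I*b*√6 = b*(-3 + b)² + 2*I*b*√6)
Z(2, 16)*266 + (152 + 130) = (2*((-3 + 2)² + 2*I*√6))*266 + (152 + 130) = (2*((-1)² + 2*I*√6))*266 + 282 = (2*(1 + 2*I*√6))*266 + 282 = (2 + 4*I*√6)*266 + 282 = (532 + 1064*I*√6) + 282 = 814 + 1064*I*√6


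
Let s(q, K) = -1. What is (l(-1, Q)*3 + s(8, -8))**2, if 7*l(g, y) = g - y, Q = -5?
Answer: 25/49 ≈ 0.51020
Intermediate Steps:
l(g, y) = -y/7 + g/7 (l(g, y) = (g - y)/7 = -y/7 + g/7)
(l(-1, Q)*3 + s(8, -8))**2 = ((-1/7*(-5) + (1/7)*(-1))*3 - 1)**2 = ((5/7 - 1/7)*3 - 1)**2 = ((4/7)*3 - 1)**2 = (12/7 - 1)**2 = (5/7)**2 = 25/49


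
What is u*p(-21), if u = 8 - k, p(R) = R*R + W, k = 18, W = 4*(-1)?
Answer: -4370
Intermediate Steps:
W = -4
p(R) = -4 + R² (p(R) = R*R - 4 = R² - 4 = -4 + R²)
u = -10 (u = 8 - 1*18 = 8 - 18 = -10)
u*p(-21) = -10*(-4 + (-21)²) = -10*(-4 + 441) = -10*437 = -4370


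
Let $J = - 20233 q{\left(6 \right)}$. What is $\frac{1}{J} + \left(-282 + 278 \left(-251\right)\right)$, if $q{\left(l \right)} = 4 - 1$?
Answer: $- \frac{4252571941}{60699} \approx -70060.0$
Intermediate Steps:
$q{\left(l \right)} = 3$
$J = -60699$ ($J = \left(-20233\right) 3 = -60699$)
$\frac{1}{J} + \left(-282 + 278 \left(-251\right)\right) = \frac{1}{-60699} + \left(-282 + 278 \left(-251\right)\right) = - \frac{1}{60699} - 70060 = - \frac{4252571941}{60699}$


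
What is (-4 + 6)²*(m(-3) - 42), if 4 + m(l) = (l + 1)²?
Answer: -168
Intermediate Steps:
m(l) = -4 + (1 + l)² (m(l) = -4 + (l + 1)² = -4 + (1 + l)²)
(-4 + 6)²*(m(-3) - 42) = (-4 + 6)²*((-4 + (1 - 3)²) - 42) = 2²*((-4 + (-2)²) - 42) = 4*((-4 + 4) - 42) = 4*(0 - 42) = 4*(-42) = -168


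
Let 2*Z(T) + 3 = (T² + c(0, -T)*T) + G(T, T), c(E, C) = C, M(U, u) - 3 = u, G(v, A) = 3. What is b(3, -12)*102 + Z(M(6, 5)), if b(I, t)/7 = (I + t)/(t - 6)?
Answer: 357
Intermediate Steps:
M(U, u) = 3 + u
Z(T) = 0 (Z(T) = -3/2 + ((T² + (-T)*T) + 3)/2 = -3/2 + ((T² - T²) + 3)/2 = -3/2 + (0 + 3)/2 = -3/2 + (½)*3 = -3/2 + 3/2 = 0)
b(I, t) = 7*(I + t)/(-6 + t) (b(I, t) = 7*((I + t)/(t - 6)) = 7*((I + t)/(-6 + t)) = 7*(I + t)/(-6 + t))
b(3, -12)*102 + Z(M(6, 5)) = (7*(3 - 12)/(-6 - 12))*102 + 0 = (7*(-9)/(-18))*102 + 0 = (7*(-1/18)*(-9))*102 + 0 = (7/2)*102 + 0 = 357 + 0 = 357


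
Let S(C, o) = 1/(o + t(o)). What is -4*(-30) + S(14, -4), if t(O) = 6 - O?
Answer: 721/6 ≈ 120.17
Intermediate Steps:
S(C, o) = ⅙ (S(C, o) = 1/(o + (6 - o)) = 1/6 = ⅙)
-4*(-30) + S(14, -4) = -4*(-30) + ⅙ = 120 + ⅙ = 721/6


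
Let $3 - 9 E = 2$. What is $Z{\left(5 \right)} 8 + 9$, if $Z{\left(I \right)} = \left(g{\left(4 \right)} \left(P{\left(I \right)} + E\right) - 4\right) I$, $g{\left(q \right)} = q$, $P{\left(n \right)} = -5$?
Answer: $- \frac{8399}{9} \approx -933.22$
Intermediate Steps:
$E = \frac{1}{9}$ ($E = \frac{1}{3} - \frac{2}{9} = \frac{1}{9} \approx 0.11111$)
$Z{\left(I \right)} = - \frac{212 I}{9}$ ($Z{\left(I \right)} = \left(4 \left(-5 + \frac{1}{9}\right) - 4\right) I = \left(4 \left(- \frac{44}{9}\right) - 4\right) I = \left(- \frac{176}{9} - 4\right) I = - \frac{212 I}{9}$)
$Z{\left(5 \right)} 8 + 9 = \left(- \frac{212}{9}\right) 5 \cdot 8 + 9 = \left(- \frac{1060}{9}\right) 8 + 9 = - \frac{8480}{9} + 9 = - \frac{8399}{9}$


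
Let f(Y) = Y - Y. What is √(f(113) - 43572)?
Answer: 2*I*√10893 ≈ 208.74*I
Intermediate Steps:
f(Y) = 0
√(f(113) - 43572) = √(0 - 43572) = √(-43572) = 2*I*√10893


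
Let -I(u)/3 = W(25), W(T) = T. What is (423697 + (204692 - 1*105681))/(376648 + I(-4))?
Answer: 522708/376573 ≈ 1.3881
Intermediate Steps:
I(u) = -75 (I(u) = -3*25 = -75)
(423697 + (204692 - 1*105681))/(376648 + I(-4)) = (423697 + (204692 - 1*105681))/(376648 - 75) = (423697 + (204692 - 105681))/376573 = (423697 + 99011)*(1/376573) = 522708*(1/376573) = 522708/376573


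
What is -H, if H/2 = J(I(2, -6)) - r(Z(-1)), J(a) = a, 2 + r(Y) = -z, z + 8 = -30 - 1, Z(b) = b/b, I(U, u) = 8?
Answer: 58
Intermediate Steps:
Z(b) = 1
z = -39 (z = -8 + (-30 - 1) = -8 - 31 = -39)
r(Y) = 37 (r(Y) = -2 - 1*(-39) = -2 + 39 = 37)
H = -58 (H = 2*(8 - 1*37) = 2*(8 - 37) = 2*(-29) = -58)
-H = -1*(-58) = 58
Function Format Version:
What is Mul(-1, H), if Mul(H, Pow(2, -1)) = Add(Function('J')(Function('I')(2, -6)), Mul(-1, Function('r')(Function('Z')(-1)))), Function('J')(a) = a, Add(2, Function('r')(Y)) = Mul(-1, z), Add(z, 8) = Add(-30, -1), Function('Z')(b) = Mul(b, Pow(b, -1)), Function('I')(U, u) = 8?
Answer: 58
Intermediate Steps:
Function('Z')(b) = 1
z = -39 (z = Add(-8, Add(-30, -1)) = Add(-8, -31) = -39)
Function('r')(Y) = 37 (Function('r')(Y) = Add(-2, Mul(-1, -39)) = Add(-2, 39) = 37)
H = -58 (H = Mul(2, Add(8, Mul(-1, 37))) = Mul(2, Add(8, -37)) = Mul(2, -29) = -58)
Mul(-1, H) = Mul(-1, -58) = 58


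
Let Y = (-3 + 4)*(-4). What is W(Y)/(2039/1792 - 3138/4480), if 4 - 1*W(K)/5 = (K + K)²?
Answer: -2688000/3919 ≈ -685.89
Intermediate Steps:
Y = -4 (Y = 1*(-4) = -4)
W(K) = 20 - 20*K² (W(K) = 20 - 5*(K + K)² = 20 - 5*4*K² = 20 - 20*K²)
W(Y)/(2039/1792 - 3138/4480) = (20 - 20*(-4)²)/(2039/1792 - 3138/4480) = (20 - 20*16)/(2039*(1/1792) - 3138*1/4480) = (20 - 320)/(2039/1792 - 1569/2240) = -300/3919/8960 = -300*8960/3919 = -2688000/3919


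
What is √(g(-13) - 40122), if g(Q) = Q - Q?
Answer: 3*I*√4458 ≈ 200.3*I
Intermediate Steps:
g(Q) = 0
√(g(-13) - 40122) = √(0 - 40122) = √(-40122) = 3*I*√4458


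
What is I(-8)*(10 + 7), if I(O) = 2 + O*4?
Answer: -510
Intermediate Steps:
I(O) = 2 + 4*O
I(-8)*(10 + 7) = (2 + 4*(-8))*(10 + 7) = (2 - 32)*17 = -30*17 = -510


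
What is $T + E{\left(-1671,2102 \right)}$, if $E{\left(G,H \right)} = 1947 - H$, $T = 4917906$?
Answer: $4917751$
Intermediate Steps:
$T + E{\left(-1671,2102 \right)} = 4917906 + \left(1947 - 2102\right) = 4917906 - 155 = 4917751$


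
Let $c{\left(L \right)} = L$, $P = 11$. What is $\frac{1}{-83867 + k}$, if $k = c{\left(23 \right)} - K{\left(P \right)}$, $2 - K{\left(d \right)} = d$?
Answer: $- \frac{1}{83835} \approx -1.1928 \cdot 10^{-5}$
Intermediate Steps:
$K{\left(d \right)} = 2 - d$
$k = 32$ ($k = 23 - \left(2 - 11\right) = 23 - -9 = 23 + 9 = 32$)
$\frac{1}{-83867 + k} = \frac{1}{-83867 + 32} = \frac{1}{-83835} = - \frac{1}{83835}$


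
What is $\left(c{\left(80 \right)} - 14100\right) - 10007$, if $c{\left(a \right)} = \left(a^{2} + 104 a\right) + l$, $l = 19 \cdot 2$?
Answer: $-9349$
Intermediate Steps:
$l = 38$
$c{\left(a \right)} = 38 + a^{2} + 104 a$ ($c{\left(a \right)} = \left(a^{2} + 104 a\right) + 38 = 38 + a^{2} + 104 a$)
$\left(c{\left(80 \right)} - 14100\right) - 10007 = \left(\left(38 + 80^{2} + 104 \cdot 80\right) - 14100\right) - 10007 = \left(\left(38 + 6400 + 8320\right) - 14100\right) - 10007 = \left(14758 - 14100\right) - 10007 = 658 - 10007 = -9349$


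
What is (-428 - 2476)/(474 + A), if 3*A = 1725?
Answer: -2904/1049 ≈ -2.7683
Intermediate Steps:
A = 575 (A = (⅓)*1725 = 575)
(-428 - 2476)/(474 + A) = (-428 - 2476)/(474 + 575) = -2904/1049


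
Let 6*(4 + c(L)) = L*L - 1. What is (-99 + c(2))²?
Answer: 42025/4 ≈ 10506.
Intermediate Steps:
c(L) = -25/6 + L²/6 (c(L) = -4 + (L*L - 1)/6 = -4 + (L² - 1)/6 = -4 + (-1 + L²)/6 = -4 + (-⅙ + L²/6) = -25/6 + L²/6)
(-99 + c(2))² = (-99 + (-25/6 + (⅙)*2²))² = (-99 + (-25/6 + (⅙)*4))² = (-99 + (-25/6 + ⅔))² = (-99 - 7/2)² = (-205/2)² = 42025/4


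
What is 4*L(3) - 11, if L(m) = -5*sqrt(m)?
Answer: -11 - 20*sqrt(3) ≈ -45.641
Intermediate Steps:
4*L(3) - 11 = 4*(-5*sqrt(3)) - 11 = -20*sqrt(3) - 11 = -11 - 20*sqrt(3)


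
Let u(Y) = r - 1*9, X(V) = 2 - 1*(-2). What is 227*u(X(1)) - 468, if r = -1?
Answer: -2738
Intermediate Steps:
X(V) = 4 (X(V) = 2 + 2 = 4)
u(Y) = -10 (u(Y) = -1 - 1*9 = -1 - 9 = -10)
227*u(X(1)) - 468 = 227*(-10) - 468 = -2270 - 468 = -2738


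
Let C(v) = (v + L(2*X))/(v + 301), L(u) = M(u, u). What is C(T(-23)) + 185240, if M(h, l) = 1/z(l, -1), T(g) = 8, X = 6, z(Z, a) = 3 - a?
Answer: 76318891/412 ≈ 1.8524e+5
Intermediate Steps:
M(h, l) = ¼ (M(h, l) = 1/(3 - 1*(-1)) = 1/(3 + 1) = 1/4 = ¼)
L(u) = ¼
C(v) = (¼ + v)/(301 + v) (C(v) = (v + ¼)/(v + 301) = (¼ + v)/(301 + v))
C(T(-23)) + 185240 = (¼ + 8)/(301 + 8) + 185240 = (33/4)/309 + 185240 = (1/309)*(33/4) + 185240 = 11/412 + 185240 = 76318891/412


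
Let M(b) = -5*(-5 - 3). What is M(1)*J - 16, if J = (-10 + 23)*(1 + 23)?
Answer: 12464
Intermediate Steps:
M(b) = 40 (M(b) = -5*(-8) = 40)
J = 312 (J = 13*24 = 312)
M(1)*J - 16 = 40*312 - 16 = 12480 - 16 = 12464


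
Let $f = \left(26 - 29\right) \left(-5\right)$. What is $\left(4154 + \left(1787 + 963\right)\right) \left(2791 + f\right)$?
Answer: $19372624$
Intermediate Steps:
$f = 15$ ($f = \left(-3\right) \left(-5\right) = 15$)
$\left(4154 + \left(1787 + 963\right)\right) \left(2791 + f\right) = \left(4154 + \left(1787 + 963\right)\right) \left(2791 + 15\right) = \left(4154 + 2750\right) 2806 = 6904 \cdot 2806 = 19372624$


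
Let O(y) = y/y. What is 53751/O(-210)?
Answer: 53751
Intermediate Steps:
O(y) = 1
53751/O(-210) = 53751/1 = 53751*1 = 53751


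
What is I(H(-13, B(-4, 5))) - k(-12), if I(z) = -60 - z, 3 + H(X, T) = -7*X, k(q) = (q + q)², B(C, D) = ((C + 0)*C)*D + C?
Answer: -724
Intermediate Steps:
B(C, D) = C + D*C² (B(C, D) = (C*C)*D + C = C²*D + C = D*C² + C = C + D*C²)
k(q) = 4*q² (k(q) = (2*q)² = 4*q²)
H(X, T) = -3 - 7*X
I(H(-13, B(-4, 5))) - k(-12) = (-60 - (-3 - 7*(-13))) - 4*(-12)² = (-60 - (-3 + 91)) - 4*144 = (-60 - 1*88) - 1*576 = (-60 - 88) - 576 = -148 - 576 = -724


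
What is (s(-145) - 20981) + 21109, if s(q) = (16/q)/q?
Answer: 2691216/21025 ≈ 128.00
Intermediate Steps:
s(q) = 16/q**2
(s(-145) - 20981) + 21109 = (16/(-145)**2 - 20981) + 21109 = (16*(1/21025) - 20981) + 21109 = (16/21025 - 20981) + 21109 = -441125509/21025 + 21109 = 2691216/21025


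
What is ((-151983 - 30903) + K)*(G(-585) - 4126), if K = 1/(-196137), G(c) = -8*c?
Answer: -19872374106182/196137 ≈ -1.0132e+8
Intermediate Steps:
K = -1/196137 ≈ -5.0985e-6
((-151983 - 30903) + K)*(G(-585) - 4126) = ((-151983 - 30903) - 1/196137)*(-8*(-585) - 4126) = (-182886 - 1/196137)*(4680 - 4126) = -35870711383/196137*554 = -19872374106182/196137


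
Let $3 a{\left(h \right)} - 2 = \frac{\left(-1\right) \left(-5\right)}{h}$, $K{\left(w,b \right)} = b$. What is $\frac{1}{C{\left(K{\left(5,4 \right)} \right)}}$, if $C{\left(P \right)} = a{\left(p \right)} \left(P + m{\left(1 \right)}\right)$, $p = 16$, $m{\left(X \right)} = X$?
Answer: $\frac{48}{185} \approx 0.25946$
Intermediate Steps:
$a{\left(h \right)} = \frac{2}{3} + \frac{5}{3 h}$ ($a{\left(h \right)} = \frac{2}{3} + \frac{\left(-1\right) \left(-5\right) \frac{1}{h}}{3} = \frac{2}{3} + \frac{5 \frac{1}{h}}{3} = \frac{2}{3} + \frac{5}{3 h}$)
$C{\left(P \right)} = \frac{37}{48} + \frac{37 P}{48}$ ($C{\left(P \right)} = \frac{5 + 2 \cdot 16}{3 \cdot 16} \left(P + 1\right) = \frac{1}{3} \cdot \frac{1}{16} \left(5 + 32\right) \left(1 + P\right) = \frac{1}{3} \cdot \frac{1}{16} \cdot 37 \left(1 + P\right) = \frac{37 \left(1 + P\right)}{48} = \frac{37}{48} + \frac{37 P}{48}$)
$\frac{1}{C{\left(K{\left(5,4 \right)} \right)}} = \frac{1}{\frac{37}{48} + \frac{37}{48} \cdot 4} = \frac{1}{\frac{37}{48} + \frac{37}{12}} = \frac{1}{\frac{185}{48}} = \frac{48}{185}$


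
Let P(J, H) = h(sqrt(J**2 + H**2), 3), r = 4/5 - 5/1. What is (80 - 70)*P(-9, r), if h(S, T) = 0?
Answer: 0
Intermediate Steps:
r = -21/5 (r = 4*(1/5) - 5*1 = 4/5 - 5 = -21/5 ≈ -4.2000)
P(J, H) = 0
(80 - 70)*P(-9, r) = (80 - 70)*0 = 10*0 = 0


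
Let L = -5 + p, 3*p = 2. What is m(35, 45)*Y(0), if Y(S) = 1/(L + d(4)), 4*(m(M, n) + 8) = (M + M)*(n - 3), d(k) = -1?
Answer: -2181/16 ≈ -136.31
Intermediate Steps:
p = ⅔ (p = (⅓)*2 = ⅔ ≈ 0.66667)
m(M, n) = -8 + M*(-3 + n)/2 (m(M, n) = -8 + ((M + M)*(n - 3))/4 = -8 + ((2*M)*(-3 + n))/4 = -8 + (2*M*(-3 + n))/4 = -8 + M*(-3 + n)/2)
L = -13/3 (L = -5 + ⅔ = -13/3 ≈ -4.3333)
Y(S) = -3/16 (Y(S) = 1/(-13/3 - 1) = 1/(-16/3) = -3/16)
m(35, 45)*Y(0) = (-8 - 3/2*35 + (½)*35*45)*(-3/16) = (-8 - 105/2 + 1575/2)*(-3/16) = 727*(-3/16) = -2181/16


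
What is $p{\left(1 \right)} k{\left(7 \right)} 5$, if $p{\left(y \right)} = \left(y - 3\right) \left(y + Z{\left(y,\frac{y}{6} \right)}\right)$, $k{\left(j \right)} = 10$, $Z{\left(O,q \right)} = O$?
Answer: $-200$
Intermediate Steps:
$p{\left(y \right)} = 2 y \left(-3 + y\right)$ ($p{\left(y \right)} = \left(y - 3\right) \left(y + y\right) = \left(-3 + y\right) 2 y = 2 y \left(-3 + y\right)$)
$p{\left(1 \right)} k{\left(7 \right)} 5 = 2 \cdot 1 \left(-3 + 1\right) 10 \cdot 5 = 2 \cdot 1 \left(-2\right) 10 \cdot 5 = \left(-4\right) 10 \cdot 5 = \left(-40\right) 5 = -200$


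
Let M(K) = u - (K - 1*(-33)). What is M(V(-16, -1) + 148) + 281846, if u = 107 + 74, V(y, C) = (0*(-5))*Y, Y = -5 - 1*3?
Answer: 281846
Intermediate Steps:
Y = -8 (Y = -5 - 3 = -8)
V(y, C) = 0 (V(y, C) = (0*(-5))*(-8) = 0*(-8) = 0)
u = 181
M(K) = 148 - K (M(K) = 181 - (K - 1*(-33)) = 181 - (K + 33) = 181 - (33 + K) = 181 + (-33 - K) = 148 - K)
M(V(-16, -1) + 148) + 281846 = (148 - (0 + 148)) + 281846 = (148 - 1*148) + 281846 = (148 - 148) + 281846 = 0 + 281846 = 281846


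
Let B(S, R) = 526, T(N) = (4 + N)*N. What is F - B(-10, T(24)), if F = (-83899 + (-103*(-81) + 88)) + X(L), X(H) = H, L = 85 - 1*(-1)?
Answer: -75908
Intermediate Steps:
L = 86 (L = 85 + 1 = 86)
T(N) = N*(4 + N)
F = -75382 (F = (-83899 + (-103*(-81) + 88)) + 86 = (-83899 + (8343 + 88)) + 86 = (-83899 + 8431) + 86 = -75468 + 86 = -75382)
F - B(-10, T(24)) = -75382 - 1*526 = -75382 - 526 = -75908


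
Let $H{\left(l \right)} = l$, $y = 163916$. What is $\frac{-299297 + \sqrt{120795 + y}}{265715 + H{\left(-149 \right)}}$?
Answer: $- \frac{299297}{265566} + \frac{\sqrt{284711}}{265566} \approx -1.125$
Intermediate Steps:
$\frac{-299297 + \sqrt{120795 + y}}{265715 + H{\left(-149 \right)}} = \frac{-299297 + \sqrt{120795 + 163916}}{265715 - 149} = \frac{-299297 + \sqrt{284711}}{265566} = \left(-299297 + \sqrt{284711}\right) \frac{1}{265566} = - \frac{299297}{265566} + \frac{\sqrt{284711}}{265566}$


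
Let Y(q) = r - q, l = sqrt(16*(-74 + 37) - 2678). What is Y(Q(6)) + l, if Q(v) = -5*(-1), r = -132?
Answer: -137 + I*sqrt(3270) ≈ -137.0 + 57.184*I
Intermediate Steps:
l = I*sqrt(3270) (l = sqrt(16*(-37) - 2678) = sqrt(-592 - 2678) = sqrt(-3270) = I*sqrt(3270) ≈ 57.184*I)
Q(v) = 5
Y(q) = -132 - q
Y(Q(6)) + l = (-132 - 1*5) + I*sqrt(3270) = (-132 - 5) + I*sqrt(3270) = -137 + I*sqrt(3270)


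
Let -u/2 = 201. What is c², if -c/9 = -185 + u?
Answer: 27910089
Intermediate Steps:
u = -402 (u = -2*201 = -402)
c = 5283 (c = -9*(-185 - 402) = -9*(-587) = 5283)
c² = 5283² = 27910089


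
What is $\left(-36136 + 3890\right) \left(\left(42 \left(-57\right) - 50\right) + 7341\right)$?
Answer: $-157908662$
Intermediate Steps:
$\left(-36136 + 3890\right) \left(\left(42 \left(-57\right) - 50\right) + 7341\right) = - 32246 \left(\left(-2394 - 50\right) + 7341\right) = - 32246 \left(-2444 + 7341\right) = \left(-32246\right) 4897 = -157908662$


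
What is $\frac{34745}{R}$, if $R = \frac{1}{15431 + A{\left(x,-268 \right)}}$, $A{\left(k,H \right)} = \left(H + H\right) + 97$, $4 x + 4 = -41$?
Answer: $520897040$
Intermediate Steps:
$x = - \frac{45}{4}$ ($x = -1 + \frac{1}{4} \left(-41\right) = -1 - \frac{41}{4} = - \frac{45}{4} \approx -11.25$)
$A{\left(k,H \right)} = 97 + 2 H$ ($A{\left(k,H \right)} = 2 H + 97 = 97 + 2 H$)
$R = \frac{1}{14992}$ ($R = \frac{1}{15431 + \left(97 + 2 \left(-268\right)\right)} = \frac{1}{15431 + \left(97 - 536\right)} = \frac{1}{15431 - 439} = \frac{1}{14992} \approx 6.6702 \cdot 10^{-5}$)
$\frac{34745}{R} = 34745 \frac{1}{\frac{1}{14992}} = 34745 \cdot 14992 = 520897040$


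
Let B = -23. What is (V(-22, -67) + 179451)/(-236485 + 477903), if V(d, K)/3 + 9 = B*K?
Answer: 184047/241418 ≈ 0.76236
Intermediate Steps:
V(d, K) = -27 - 69*K (V(d, K) = -27 + 3*(-23*K) = -27 - 69*K)
(V(-22, -67) + 179451)/(-236485 + 477903) = ((-27 - 69*(-67)) + 179451)/(-236485 + 477903) = ((-27 + 4623) + 179451)/241418 = (4596 + 179451)*(1/241418) = 184047*(1/241418) = 184047/241418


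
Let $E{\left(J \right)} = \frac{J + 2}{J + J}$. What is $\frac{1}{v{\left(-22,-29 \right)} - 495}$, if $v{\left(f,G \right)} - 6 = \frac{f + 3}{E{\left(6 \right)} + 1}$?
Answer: $- \frac{5}{2502} \approx -0.0019984$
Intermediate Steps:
$E{\left(J \right)} = \frac{2 + J}{2 J}$
$v{\left(f,G \right)} = \frac{39}{5} + \frac{3 f}{5}$ ($v{\left(f,G \right)} = 6 + \frac{f + 3}{\frac{2 + 6}{2 \cdot 6} + 1} = 6 + \frac{3 + f}{\frac{1}{2} \cdot \frac{1}{6} \cdot 8 + 1} = 6 + \frac{3 + f}{\frac{2}{3} + 1} = 6 + \frac{3 + f}{\frac{5}{3}} = 6 + \left(3 + f\right) \frac{3}{5} = 6 + \left(\frac{9}{5} + \frac{3 f}{5}\right) = \frac{39}{5} + \frac{3 f}{5}$)
$\frac{1}{v{\left(-22,-29 \right)} - 495} = \frac{1}{\left(\frac{39}{5} + \frac{3}{5} \left(-22\right)\right) - 495} = \frac{1}{\left(\frac{39}{5} - \frac{66}{5}\right) - 495} = \frac{1}{- \frac{27}{5} - 495} = \frac{1}{- \frac{2502}{5}} = - \frac{5}{2502}$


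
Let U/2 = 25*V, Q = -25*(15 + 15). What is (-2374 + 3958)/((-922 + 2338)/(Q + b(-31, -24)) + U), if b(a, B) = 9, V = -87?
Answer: -195624/537461 ≈ -0.36398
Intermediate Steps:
Q = -750 (Q = -25*30 = -750)
U = -4350 (U = 2*(25*(-87)) = 2*(-2175) = -4350)
(-2374 + 3958)/((-922 + 2338)/(Q + b(-31, -24)) + U) = (-2374 + 3958)/((-922 + 2338)/(-750 + 9) - 4350) = 1584/(1416/(-741) - 4350) = 1584/(1416*(-1/741) - 4350) = 1584/(-472/247 - 4350) = 1584/(-1074922/247) = 1584*(-247/1074922) = -195624/537461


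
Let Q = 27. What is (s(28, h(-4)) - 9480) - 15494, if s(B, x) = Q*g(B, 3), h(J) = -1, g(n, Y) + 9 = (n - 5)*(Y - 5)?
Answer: -26459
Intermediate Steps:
g(n, Y) = -9 + (-5 + Y)*(-5 + n) (g(n, Y) = -9 + (n - 5)*(Y - 5) = -9 + (-5 + n)*(-5 + Y) = -9 + (-5 + Y)*(-5 + n))
s(B, x) = 27 - 54*B (s(B, x) = 27*(16 - 5*3 - 5*B + 3*B) = 27*(16 - 15 - 5*B + 3*B) = 27*(1 - 2*B) = 27 - 54*B)
(s(28, h(-4)) - 9480) - 15494 = ((27 - 54*28) - 9480) - 15494 = ((27 - 1512) - 9480) - 15494 = (-1485 - 9480) - 15494 = -10965 - 15494 = -26459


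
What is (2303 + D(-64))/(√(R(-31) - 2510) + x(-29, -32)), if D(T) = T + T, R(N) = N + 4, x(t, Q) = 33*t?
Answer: -2081475/918386 - 2175*I*√2537/918386 ≈ -2.2664 - 0.11929*I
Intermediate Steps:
R(N) = 4 + N
D(T) = 2*T
(2303 + D(-64))/(√(R(-31) - 2510) + x(-29, -32)) = (2303 + 2*(-64))/(√((4 - 31) - 2510) + 33*(-29)) = (2303 - 128)/(√(-27 - 2510) - 957) = 2175/(√(-2537) - 957) = 2175/(I*√2537 - 957) = 2175/(-957 + I*√2537)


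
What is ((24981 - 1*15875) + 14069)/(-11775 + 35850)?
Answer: 103/107 ≈ 0.96262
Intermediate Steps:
((24981 - 1*15875) + 14069)/(-11775 + 35850) = ((24981 - 15875) + 14069)/24075 = (9106 + 14069)*(1/24075) = 23175*(1/24075) = 103/107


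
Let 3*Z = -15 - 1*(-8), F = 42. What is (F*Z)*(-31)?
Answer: 3038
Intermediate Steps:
Z = -7/3 (Z = (-15 - 1*(-8))/3 = (-15 + 8)/3 = (1/3)*(-7) = -7/3 ≈ -2.3333)
(F*Z)*(-31) = (42*(-7/3))*(-31) = -98*(-31) = 3038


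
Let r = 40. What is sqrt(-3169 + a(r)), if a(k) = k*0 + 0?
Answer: I*sqrt(3169) ≈ 56.294*I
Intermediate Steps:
a(k) = 0 (a(k) = 0 + 0 = 0)
sqrt(-3169 + a(r)) = sqrt(-3169 + 0) = sqrt(-3169) = I*sqrt(3169)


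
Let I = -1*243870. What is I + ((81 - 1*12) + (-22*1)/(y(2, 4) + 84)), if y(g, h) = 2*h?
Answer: -11214857/46 ≈ -2.4380e+5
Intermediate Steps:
I = -243870
I + ((81 - 1*12) + (-22*1)/(y(2, 4) + 84)) = -243870 + ((81 - 1*12) + (-22*1)/(2*4 + 84)) = -243870 + ((81 - 12) - 22/(8 + 84)) = -243870 + (69 - 22/92) = -243870 + (69 - 22*1/92) = -243870 + (69 - 11/46) = -243870 + 3163/46 = -11214857/46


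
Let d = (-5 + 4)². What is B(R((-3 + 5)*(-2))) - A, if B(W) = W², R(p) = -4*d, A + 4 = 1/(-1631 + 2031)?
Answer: 7999/400 ≈ 19.997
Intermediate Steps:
d = 1 (d = (-1)² = 1)
A = -1599/400 (A = -4 + 1/(-1631 + 2031) = -4 + 1/400 = -1599/400 ≈ -3.9975)
R(p) = -4 (R(p) = -4*1 = -4)
B(R((-3 + 5)*(-2))) - A = (-4)² - 1*(-1599/400) = 16 + 1599/400 = 7999/400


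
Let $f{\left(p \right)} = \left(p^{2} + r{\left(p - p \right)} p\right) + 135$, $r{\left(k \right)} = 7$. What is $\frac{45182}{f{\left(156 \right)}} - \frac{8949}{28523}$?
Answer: $\frac{1059962899}{729133449} \approx 1.4537$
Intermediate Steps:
$f{\left(p \right)} = 135 + p^{2} + 7 p$ ($f{\left(p \right)} = \left(p^{2} + 7 p\right) + 135 = 135 + p^{2} + 7 p$)
$\frac{45182}{f{\left(156 \right)}} - \frac{8949}{28523} = \frac{45182}{135 + 156^{2} + 7 \cdot 156} - \frac{8949}{28523} = \frac{45182}{135 + 24336 + 1092} - \frac{8949}{28523} = \frac{45182}{25563} - \frac{8949}{28523} = \frac{1059962899}{729133449}$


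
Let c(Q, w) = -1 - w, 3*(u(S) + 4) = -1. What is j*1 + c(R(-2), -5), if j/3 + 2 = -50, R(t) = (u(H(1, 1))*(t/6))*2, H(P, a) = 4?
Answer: -152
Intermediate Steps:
u(S) = -13/3 (u(S) = -4 + (⅓)*(-1) = -4 - ⅓ = -13/3)
R(t) = -13*t/9 (R(t) = -13*t/(3*6)*2 = -13*t/18*2 = -13*t/9)
j = -156 (j = -6 + 3*(-50) = -6 - 150 = -156)
j*1 + c(R(-2), -5) = -156*1 + (-1 - 1*(-5)) = -156 + (-1 + 5) = -156 + 4 = -152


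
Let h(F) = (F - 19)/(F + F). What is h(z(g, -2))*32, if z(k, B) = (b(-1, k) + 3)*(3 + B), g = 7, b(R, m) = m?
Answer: -72/5 ≈ -14.400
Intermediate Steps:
z(k, B) = (3 + B)*(3 + k) (z(k, B) = (k + 3)*(3 + B) = (3 + k)*(3 + B) = (3 + B)*(3 + k))
h(F) = (-19 + F)/(2*F) (h(F) = (-19 + F)/((2*F)) = (-19 + F)*(1/(2*F)) = (-19 + F)/(2*F))
h(z(g, -2))*32 = ((-19 + (9 + 3*(-2) + 3*7 - 2*7))/(2*(9 + 3*(-2) + 3*7 - 2*7)))*32 = ((-19 + (9 - 6 + 21 - 14))/(2*(9 - 6 + 21 - 14)))*32 = ((½)*(-19 + 10)/10)*32 = ((½)*(⅒)*(-9))*32 = -9/20*32 = -72/5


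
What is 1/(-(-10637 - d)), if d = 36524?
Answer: 1/47161 ≈ 2.1204e-5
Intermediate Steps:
1/(-(-10637 - d)) = 1/(-(-10637 - 1*36524)) = 1/(-(-10637 - 36524)) = 1/(-1*(-47161)) = 1/47161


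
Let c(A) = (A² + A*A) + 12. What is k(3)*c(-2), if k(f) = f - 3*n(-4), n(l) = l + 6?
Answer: -60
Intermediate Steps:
n(l) = 6 + l
k(f) = -6 + f (k(f) = f - 3*(6 - 4) = f - 3*2 = f - 6 = -6 + f)
c(A) = 12 + 2*A² (c(A) = (A² + A²) + 12 = 2*A² + 12 = 12 + 2*A²)
k(3)*c(-2) = (-6 + 3)*(12 + 2*(-2)²) = -3*(12 + 2*4) = -3*(12 + 8) = -3*20 = -60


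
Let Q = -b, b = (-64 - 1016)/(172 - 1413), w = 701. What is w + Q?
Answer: 868861/1241 ≈ 700.13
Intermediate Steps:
b = 1080/1241 (b = -1080/(-1241) = -1080*(-1/1241) = 1080/1241 ≈ 0.87027)
Q = -1080/1241 (Q = -1*1080/1241 = -1080/1241 ≈ -0.87027)
w + Q = 701 - 1080/1241 = 868861/1241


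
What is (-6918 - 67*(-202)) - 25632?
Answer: -19016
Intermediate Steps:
(-6918 - 67*(-202)) - 25632 = (-6918 + 13534) - 25632 = 6616 - 25632 = -19016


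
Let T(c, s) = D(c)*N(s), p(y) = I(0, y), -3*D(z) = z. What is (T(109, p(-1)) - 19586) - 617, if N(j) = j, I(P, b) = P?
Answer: -20203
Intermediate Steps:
D(z) = -z/3
p(y) = 0
T(c, s) = -c*s/3 (T(c, s) = (-c/3)*s = -c*s/3)
(T(109, p(-1)) - 19586) - 617 = (-1/3*109*0 - 19586) - 617 = (0 - 19586) - 617 = -19586 - 617 = -20203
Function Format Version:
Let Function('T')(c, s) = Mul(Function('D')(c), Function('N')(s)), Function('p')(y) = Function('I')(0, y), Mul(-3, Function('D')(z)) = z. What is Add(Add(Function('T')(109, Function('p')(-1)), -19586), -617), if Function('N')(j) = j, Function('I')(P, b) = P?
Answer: -20203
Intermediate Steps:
Function('D')(z) = Mul(Rational(-1, 3), z)
Function('p')(y) = 0
Function('T')(c, s) = Mul(Rational(-1, 3), c, s) (Function('T')(c, s) = Mul(Mul(Rational(-1, 3), c), s) = Mul(Rational(-1, 3), c, s))
Add(Add(Function('T')(109, Function('p')(-1)), -19586), -617) = Add(Add(Mul(Rational(-1, 3), 109, 0), -19586), -617) = Add(Add(0, -19586), -617) = Add(-19586, -617) = -20203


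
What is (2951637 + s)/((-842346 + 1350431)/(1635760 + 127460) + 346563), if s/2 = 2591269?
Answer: 2868468008700/122213464189 ≈ 23.471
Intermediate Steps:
s = 5182538 (s = 2*2591269 = 5182538)
(2951637 + s)/((-842346 + 1350431)/(1635760 + 127460) + 346563) = (2951637 + 5182538)/((-842346 + 1350431)/(1635760 + 127460) + 346563) = 8134175/(508085/1763220 + 346563) = 8134175/(508085*(1/1763220) + 346563) = 8134175/(101617/352644 + 346563) = 8134175/(122213464189/352644) = 8134175*(352644/122213464189) = 2868468008700/122213464189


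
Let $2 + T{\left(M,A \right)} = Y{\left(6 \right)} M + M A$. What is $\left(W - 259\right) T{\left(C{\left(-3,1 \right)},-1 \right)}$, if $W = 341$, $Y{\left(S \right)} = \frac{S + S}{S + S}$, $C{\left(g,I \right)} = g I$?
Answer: $-164$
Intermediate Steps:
$C{\left(g,I \right)} = I g$
$Y{\left(S \right)} = 1$ ($Y{\left(S \right)} = \frac{2 S}{2 S} = 2 S \frac{1}{2 S} = 1$)
$T{\left(M,A \right)} = -2 + M + A M$ ($T{\left(M,A \right)} = -2 + \left(1 M + M A\right) = -2 + \left(M + A M\right) = -2 + M + A M$)
$\left(W - 259\right) T{\left(C{\left(-3,1 \right)},-1 \right)} = \left(341 - 259\right) \left(-2 + 1 \left(-3\right) - 1 \left(-3\right)\right) = 82 \left(-2 - 3 - -3\right) = 82 \left(-2 - 3 + 3\right) = 82 \left(-2\right) = -164$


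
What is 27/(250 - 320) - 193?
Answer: -13537/70 ≈ -193.39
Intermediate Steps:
27/(250 - 320) - 193 = 27/(-70) - 193 = -1/70*27 - 193 = -27/70 - 193 = -13537/70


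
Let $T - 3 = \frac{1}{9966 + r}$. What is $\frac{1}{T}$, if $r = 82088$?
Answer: $\frac{92054}{276163} \approx 0.33333$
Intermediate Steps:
$T = \frac{276163}{92054}$ ($T = 3 + \frac{1}{9966 + 82088} = 3 + \frac{1}{92054} = \frac{276163}{92054} \approx 3.0$)
$\frac{1}{T} = \frac{1}{\frac{276163}{92054}} = \frac{92054}{276163}$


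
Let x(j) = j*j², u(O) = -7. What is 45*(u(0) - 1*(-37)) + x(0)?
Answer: 1350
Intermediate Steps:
x(j) = j³
45*(u(0) - 1*(-37)) + x(0) = 45*(-7 - 1*(-37)) + 0³ = 45*(-7 + 37) + 0 = 45*30 + 0 = 1350 + 0 = 1350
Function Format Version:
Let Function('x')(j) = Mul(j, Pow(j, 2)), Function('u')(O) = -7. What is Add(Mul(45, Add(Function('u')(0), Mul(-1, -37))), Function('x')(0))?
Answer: 1350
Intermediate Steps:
Function('x')(j) = Pow(j, 3)
Add(Mul(45, Add(Function('u')(0), Mul(-1, -37))), Function('x')(0)) = Add(Mul(45, Add(-7, Mul(-1, -37))), Pow(0, 3)) = Add(Mul(45, Add(-7, 37)), 0) = Add(Mul(45, 30), 0) = Add(1350, 0) = 1350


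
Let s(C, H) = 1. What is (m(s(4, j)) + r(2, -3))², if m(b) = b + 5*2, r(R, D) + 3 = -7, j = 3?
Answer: 1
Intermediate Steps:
r(R, D) = -10 (r(R, D) = -3 - 7 = -10)
m(b) = 10 + b (m(b) = b + 10 = 10 + b)
(m(s(4, j)) + r(2, -3))² = ((10 + 1) - 10)² = (11 - 10)² = 1² = 1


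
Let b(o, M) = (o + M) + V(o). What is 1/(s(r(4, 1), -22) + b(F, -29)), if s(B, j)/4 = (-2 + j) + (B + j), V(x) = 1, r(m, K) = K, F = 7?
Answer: -1/201 ≈ -0.0049751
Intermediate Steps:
s(B, j) = -8 + 4*B + 8*j (s(B, j) = 4*((-2 + j) + (B + j)) = 4*(-2 + B + 2*j) = -8 + 4*B + 8*j)
b(o, M) = 1 + M + o (b(o, M) = (o + M) + 1 = (M + o) + 1 = 1 + M + o)
1/(s(r(4, 1), -22) + b(F, -29)) = 1/((-8 + 4*1 + 8*(-22)) + (1 - 29 + 7)) = 1/((-8 + 4 - 176) - 21) = 1/(-180 - 21) = 1/(-201) = -1/201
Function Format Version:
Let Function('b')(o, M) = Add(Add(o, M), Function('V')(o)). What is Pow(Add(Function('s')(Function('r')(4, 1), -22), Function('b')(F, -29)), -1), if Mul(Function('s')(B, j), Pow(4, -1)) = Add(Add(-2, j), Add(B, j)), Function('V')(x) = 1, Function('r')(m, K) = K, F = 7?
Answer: Rational(-1, 201) ≈ -0.0049751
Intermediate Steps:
Function('s')(B, j) = Add(-8, Mul(4, B), Mul(8, j)) (Function('s')(B, j) = Mul(4, Add(Add(-2, j), Add(B, j))) = Mul(4, Add(-2, B, Mul(2, j))) = Add(-8, Mul(4, B), Mul(8, j)))
Function('b')(o, M) = Add(1, M, o) (Function('b')(o, M) = Add(Add(o, M), 1) = Add(Add(M, o), 1) = Add(1, M, o))
Pow(Add(Function('s')(Function('r')(4, 1), -22), Function('b')(F, -29)), -1) = Pow(Add(Add(-8, Mul(4, 1), Mul(8, -22)), Add(1, -29, 7)), -1) = Pow(Add(Add(-8, 4, -176), -21), -1) = Pow(Add(-180, -21), -1) = Pow(-201, -1) = Rational(-1, 201)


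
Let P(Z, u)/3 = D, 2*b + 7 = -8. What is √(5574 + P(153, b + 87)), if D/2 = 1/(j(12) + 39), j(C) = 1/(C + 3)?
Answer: √478535511/293 ≈ 74.660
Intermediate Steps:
b = -15/2 (b = -7/2 + (½)*(-8) = -7/2 - 4 = -15/2 ≈ -7.5000)
j(C) = 1/(3 + C)
D = 15/293 (D = 2/(1/(3 + 12) + 39) = 2/(1/15 + 39) = 2/(586/15) = 2*(15/586) = 15/293 ≈ 0.051195)
P(Z, u) = 45/293 (P(Z, u) = 3*(15/293) = 45/293)
√(5574 + P(153, b + 87)) = √(5574 + 45/293) = √(1633227/293) = √478535511/293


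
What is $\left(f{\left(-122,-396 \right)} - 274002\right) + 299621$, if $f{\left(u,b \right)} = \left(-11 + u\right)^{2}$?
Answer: $43308$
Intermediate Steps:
$\left(f{\left(-122,-396 \right)} - 274002\right) + 299621 = \left(\left(-11 - 122\right)^{2} - 274002\right) + 299621 = \left(\left(-133\right)^{2} - 274002\right) + 299621 = \left(17689 - 274002\right) + 299621 = -256313 + 299621 = 43308$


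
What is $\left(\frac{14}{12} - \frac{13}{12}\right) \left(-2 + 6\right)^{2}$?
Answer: $\frac{4}{3} \approx 1.3333$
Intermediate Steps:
$\left(\frac{14}{12} - \frac{13}{12}\right) \left(-2 + 6\right)^{2} = \left(14 \cdot \frac{1}{12} - \frac{13}{12}\right) 4^{2} = \left(\frac{7}{6} - \frac{13}{12}\right) 16 = \frac{1}{12} \cdot 16 = \frac{4}{3}$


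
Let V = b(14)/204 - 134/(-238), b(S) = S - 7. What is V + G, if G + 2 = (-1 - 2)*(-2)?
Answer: 6565/1428 ≈ 4.5973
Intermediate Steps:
b(S) = -7 + S
V = 853/1428 (V = (-7 + 14)/204 - 134/(-238) = 7*(1/204) - 134*(-1/238) = 7/204 + 67/119 = 853/1428 ≈ 0.59734)
G = 4 (G = -2 + (-1 - 2)*(-2) = -2 - 3*(-2) = -2 + 6 = 4)
V + G = 853/1428 + 4 = 6565/1428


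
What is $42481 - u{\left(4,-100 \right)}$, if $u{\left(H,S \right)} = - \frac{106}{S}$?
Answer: $\frac{2123997}{50} \approx 42480.0$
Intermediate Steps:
$42481 - u{\left(4,-100 \right)} = 42481 - - \frac{106}{-100} = 42481 - \left(-106\right) \left(- \frac{1}{100}\right) = 42481 - \frac{53}{50} = \frac{2123997}{50}$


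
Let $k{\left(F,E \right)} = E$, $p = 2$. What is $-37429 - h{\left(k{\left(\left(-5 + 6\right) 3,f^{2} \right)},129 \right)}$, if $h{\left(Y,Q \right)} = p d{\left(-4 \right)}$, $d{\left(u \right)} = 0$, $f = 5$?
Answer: $-37429$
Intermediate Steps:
$h{\left(Y,Q \right)} = 0$ ($h{\left(Y,Q \right)} = 2 \cdot 0 = 0$)
$-37429 - h{\left(k{\left(\left(-5 + 6\right) 3,f^{2} \right)},129 \right)} = -37429 - 0 = -37429 + 0 = -37429$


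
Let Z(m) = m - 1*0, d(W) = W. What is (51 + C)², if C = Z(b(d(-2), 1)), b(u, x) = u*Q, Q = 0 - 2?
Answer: 3025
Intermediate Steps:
Q = -2
b(u, x) = -2*u (b(u, x) = u*(-2) = -2*u)
Z(m) = m (Z(m) = m + 0 = m)
C = 4 (C = -2*(-2) = 4)
(51 + C)² = (51 + 4)² = 55² = 3025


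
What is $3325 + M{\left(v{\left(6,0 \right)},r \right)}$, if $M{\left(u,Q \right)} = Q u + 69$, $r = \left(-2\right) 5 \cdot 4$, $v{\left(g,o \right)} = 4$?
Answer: $3234$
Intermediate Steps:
$r = -40$ ($r = \left(-10\right) 4 = -40$)
$M{\left(u,Q \right)} = 69 + Q u$
$3325 + M{\left(v{\left(6,0 \right)},r \right)} = 3325 + \left(69 - 160\right) = 3325 - 91 = 3234$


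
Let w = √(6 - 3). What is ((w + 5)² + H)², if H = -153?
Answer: 15925 - 2500*√3 ≈ 11595.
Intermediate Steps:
w = √3 ≈ 1.7320
((w + 5)² + H)² = ((√3 + 5)² - 153)² = ((5 + √3)² - 153)² = (-153 + (5 + √3)²)²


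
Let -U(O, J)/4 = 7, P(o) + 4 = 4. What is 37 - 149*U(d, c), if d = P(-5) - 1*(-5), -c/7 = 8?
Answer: 4209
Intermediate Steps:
c = -56 (c = -7*8 = -56)
P(o) = 0 (P(o) = -4 + 4 = 0)
d = 5 (d = 0 - 1*(-5) = 0 + 5 = 5)
U(O, J) = -28 (U(O, J) = -4*7 = -28)
37 - 149*U(d, c) = 37 - 149*(-28) = 37 + 4172 = 4209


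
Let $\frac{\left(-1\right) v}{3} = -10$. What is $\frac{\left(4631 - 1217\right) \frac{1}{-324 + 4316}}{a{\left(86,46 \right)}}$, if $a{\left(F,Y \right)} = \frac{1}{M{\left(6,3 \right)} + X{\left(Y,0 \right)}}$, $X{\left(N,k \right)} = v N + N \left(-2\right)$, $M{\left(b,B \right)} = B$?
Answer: $\frac{2203737}{1996} \approx 1104.1$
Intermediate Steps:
$v = 30$ ($v = \left(-3\right) \left(-10\right) = 30$)
$X{\left(N,k \right)} = 28 N$ ($X{\left(N,k \right)} = 30 N + N \left(-2\right) = 30 N - 2 N = 28 N$)
$a{\left(F,Y \right)} = \frac{1}{3 + 28 Y}$
$\frac{\left(4631 - 1217\right) \frac{1}{-324 + 4316}}{a{\left(86,46 \right)}} = \frac{\left(4631 - 1217\right) \frac{1}{-324 + 4316}}{\frac{1}{3 + 28 \cdot 46}} = \frac{3414 \cdot \frac{1}{3992}}{\frac{1}{3 + 1288}} = \frac{3414 \cdot \frac{1}{3992}}{\frac{1}{1291}} = \frac{1707 \frac{1}{\frac{1}{1291}}}{1996} = \frac{1707}{1996} \cdot 1291 = \frac{2203737}{1996}$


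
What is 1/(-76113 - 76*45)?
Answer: -1/79533 ≈ -1.2573e-5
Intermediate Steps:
1/(-76113 - 76*45) = 1/(-76113 - 3420) = 1/(-79533) = -1/79533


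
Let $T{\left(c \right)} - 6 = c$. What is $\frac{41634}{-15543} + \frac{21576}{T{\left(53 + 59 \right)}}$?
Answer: $\frac{18357942}{101893} \approx 180.17$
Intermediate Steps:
$T{\left(c \right)} = 6 + c$
$\frac{41634}{-15543} + \frac{21576}{T{\left(53 + 59 \right)}} = \frac{41634}{-15543} + \frac{21576}{6 + \left(53 + 59\right)} = 41634 \left(- \frac{1}{15543}\right) + \frac{21576}{6 + 112} = - \frac{4626}{1727} + \frac{21576}{118} = - \frac{4626}{1727} + 21576 \cdot \frac{1}{118} = - \frac{4626}{1727} + \frac{10788}{59} = \frac{18357942}{101893}$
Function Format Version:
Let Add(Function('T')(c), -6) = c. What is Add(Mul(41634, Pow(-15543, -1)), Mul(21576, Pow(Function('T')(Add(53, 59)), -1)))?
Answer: Rational(18357942, 101893) ≈ 180.17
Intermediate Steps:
Function('T')(c) = Add(6, c)
Add(Mul(41634, Pow(-15543, -1)), Mul(21576, Pow(Function('T')(Add(53, 59)), -1))) = Add(Mul(41634, Pow(-15543, -1)), Mul(21576, Pow(Add(6, Add(53, 59)), -1))) = Add(Mul(41634, Rational(-1, 15543)), Mul(21576, Pow(Add(6, 112), -1))) = Add(Rational(-4626, 1727), Mul(21576, Pow(118, -1))) = Add(Rational(-4626, 1727), Mul(21576, Rational(1, 118))) = Add(Rational(-4626, 1727), Rational(10788, 59)) = Rational(18357942, 101893)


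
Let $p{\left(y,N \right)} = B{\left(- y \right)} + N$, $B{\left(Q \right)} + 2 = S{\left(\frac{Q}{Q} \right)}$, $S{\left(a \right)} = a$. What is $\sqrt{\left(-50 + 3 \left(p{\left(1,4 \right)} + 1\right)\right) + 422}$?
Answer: $8 \sqrt{6} \approx 19.596$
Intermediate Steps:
$B{\left(Q \right)} = -1$ ($B{\left(Q \right)} = -2 + \frac{Q}{Q} = -2 + 1 = -1$)
$p{\left(y,N \right)} = -1 + N$
$\sqrt{\left(-50 + 3 \left(p{\left(1,4 \right)} + 1\right)\right) + 422} = \sqrt{\left(-50 + 3 \left(\left(-1 + 4\right) + 1\right)\right) + 422} = \sqrt{\left(-50 + 3 \left(3 + 1\right)\right) + 422} = \sqrt{\left(-50 + 3 \cdot 4\right) + 422} = \sqrt{\left(-50 + 12\right) + 422} = \sqrt{-38 + 422} = \sqrt{384} = 8 \sqrt{6}$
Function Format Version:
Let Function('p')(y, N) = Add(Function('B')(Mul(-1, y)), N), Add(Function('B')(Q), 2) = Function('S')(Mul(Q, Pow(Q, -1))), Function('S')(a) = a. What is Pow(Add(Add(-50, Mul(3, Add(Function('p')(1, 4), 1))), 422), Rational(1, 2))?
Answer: Mul(8, Pow(6, Rational(1, 2))) ≈ 19.596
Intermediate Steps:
Function('B')(Q) = -1 (Function('B')(Q) = Add(-2, Mul(Q, Pow(Q, -1))) = Add(-2, 1) = -1)
Function('p')(y, N) = Add(-1, N)
Pow(Add(Add(-50, Mul(3, Add(Function('p')(1, 4), 1))), 422), Rational(1, 2)) = Pow(Add(Add(-50, Mul(3, Add(Add(-1, 4), 1))), 422), Rational(1, 2)) = Pow(Add(Add(-50, Mul(3, Add(3, 1))), 422), Rational(1, 2)) = Pow(Add(Add(-50, Mul(3, 4)), 422), Rational(1, 2)) = Pow(Add(Add(-50, 12), 422), Rational(1, 2)) = Pow(Add(-38, 422), Rational(1, 2)) = Pow(384, Rational(1, 2)) = Mul(8, Pow(6, Rational(1, 2)))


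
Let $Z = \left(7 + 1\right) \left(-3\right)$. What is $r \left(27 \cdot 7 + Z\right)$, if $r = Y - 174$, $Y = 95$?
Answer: $-13035$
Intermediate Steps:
$r = -79$ ($r = 95 - 174 = -79$)
$Z = -24$ ($Z = 8 \left(-3\right) = -24$)
$r \left(27 \cdot 7 + Z\right) = - 79 \left(27 \cdot 7 - 24\right) = - 79 \left(189 - 24\right) = \left(-79\right) 165 = -13035$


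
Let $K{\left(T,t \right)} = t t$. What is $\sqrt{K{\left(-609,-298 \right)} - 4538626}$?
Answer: $i \sqrt{4449822} \approx 2109.5 i$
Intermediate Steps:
$K{\left(T,t \right)} = t^{2}$
$\sqrt{K{\left(-609,-298 \right)} - 4538626} = \sqrt{\left(-298\right)^{2} - 4538626} = \sqrt{88804 - 4538626} = \sqrt{-4449822} = i \sqrt{4449822}$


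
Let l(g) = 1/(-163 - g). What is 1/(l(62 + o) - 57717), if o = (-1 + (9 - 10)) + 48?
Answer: -271/15641308 ≈ -1.7326e-5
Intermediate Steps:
o = 46 (o = (-1 - 1) + 48 = -2 + 48 = 46)
1/(l(62 + o) - 57717) = 1/(-1/(163 + (62 + 46)) - 57717) = 1/(-1/(163 + 108) - 57717) = 1/(-1/271 - 57717) = 1/(-15641308/271) = -271/15641308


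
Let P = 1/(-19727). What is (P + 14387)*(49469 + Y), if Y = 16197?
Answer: 18636821643768/19727 ≈ 9.4474e+8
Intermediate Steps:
P = -1/19727 ≈ -5.0692e-5
(P + 14387)*(49469 + Y) = (-1/19727 + 14387)*(49469 + 16197) = (283812348/19727)*65666 = 18636821643768/19727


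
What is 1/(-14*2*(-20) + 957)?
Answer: 1/1517 ≈ 0.00065920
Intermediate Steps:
1/(-14*2*(-20) + 957) = 1/(-28*(-20) + 957) = 1/(560 + 957) = 1/1517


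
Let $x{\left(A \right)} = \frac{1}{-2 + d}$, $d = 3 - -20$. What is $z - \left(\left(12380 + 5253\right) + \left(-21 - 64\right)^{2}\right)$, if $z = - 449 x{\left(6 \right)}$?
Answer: $- \frac{522467}{21} \approx -24879.0$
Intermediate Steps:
$d = 23$ ($d = 3 + 20 = 23$)
$x{\left(A \right)} = \frac{1}{21}$ ($x{\left(A \right)} = \frac{1}{-2 + 23} = \frac{1}{21}$)
$z = - \frac{449}{21}$ ($z = \left(-449\right) \frac{1}{21} = - \frac{449}{21} \approx -21.381$)
$z - \left(\left(12380 + 5253\right) + \left(-21 - 64\right)^{2}\right) = - \frac{449}{21} - \left(\left(12380 + 5253\right) + \left(-21 - 64\right)^{2}\right) = - \frac{449}{21} - \left(17633 + \left(-85\right)^{2}\right) = - \frac{449}{21} - \left(17633 + 7225\right) = - \frac{449}{21} - 24858 = - \frac{522467}{21}$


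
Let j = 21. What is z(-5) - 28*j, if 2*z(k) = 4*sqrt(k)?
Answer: -588 + 2*I*sqrt(5) ≈ -588.0 + 4.4721*I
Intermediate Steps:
z(k) = 2*sqrt(k) (z(k) = (4*sqrt(k))/2 = 2*sqrt(k))
z(-5) - 28*j = 2*sqrt(-5) - 28*21 = 2*(I*sqrt(5)) - 588 = 2*I*sqrt(5) - 588 = -588 + 2*I*sqrt(5)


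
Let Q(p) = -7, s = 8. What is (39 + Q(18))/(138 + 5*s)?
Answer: 16/89 ≈ 0.17978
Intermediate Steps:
(39 + Q(18))/(138 + 5*s) = (39 - 7)/(138 + 5*8) = 32/(138 + 40) = 32/178 = 32*(1/178) = 16/89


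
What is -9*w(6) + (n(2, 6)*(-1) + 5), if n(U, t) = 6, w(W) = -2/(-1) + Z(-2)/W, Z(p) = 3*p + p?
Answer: -7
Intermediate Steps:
Z(p) = 4*p
w(W) = 2 - 8/W (w(W) = -2/(-1) + (4*(-2))/W = -2*(-1) - 8/W = 2 - 8/W)
-9*w(6) + (n(2, 6)*(-1) + 5) = -9*(2 - 8/6) + (6*(-1) + 5) = -9*(2 - 8*1/6) + (-6 + 5) = -9*(2 - 4/3) - 1 = -9*2/3 - 1 = -6 - 1 = -7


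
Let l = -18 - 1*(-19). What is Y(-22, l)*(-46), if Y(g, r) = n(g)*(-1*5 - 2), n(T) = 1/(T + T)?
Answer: -161/22 ≈ -7.3182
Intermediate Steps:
l = 1 (l = -18 + 19 = 1)
n(T) = 1/(2*T)
Y(g, r) = -7/(2*g) (Y(g, r) = (1/(2*g))*(-1*5 - 2) = (1/(2*g))*(-5 - 2) = (1/(2*g))*(-7) = -7/(2*g))
Y(-22, l)*(-46) = -7/2/(-22)*(-46) = -7/2*(-1/22)*(-46) = (7/44)*(-46) = -161/22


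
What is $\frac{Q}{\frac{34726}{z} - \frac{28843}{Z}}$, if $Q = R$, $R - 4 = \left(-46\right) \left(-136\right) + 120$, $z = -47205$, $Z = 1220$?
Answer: $- \frac{73484967600}{280779907} \approx -261.72$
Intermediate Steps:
$R = 6380$ ($R = 4 + \left(\left(-46\right) \left(-136\right) + 120\right) = 4 + \left(6256 + 120\right) = 4 + 6376 = 6380$)
$Q = 6380$
$\frac{Q}{\frac{34726}{z} - \frac{28843}{Z}} = \frac{6380}{\frac{34726}{-47205} - \frac{28843}{1220}} = \frac{6380}{34726 \left(- \frac{1}{47205}\right) - \frac{28843}{1220}} = \frac{6380}{- \frac{34726}{47205} - \frac{28843}{1220}} = \frac{6380}{- \frac{280779907}{11518020}} = 6380 \left(- \frac{11518020}{280779907}\right) = - \frac{73484967600}{280779907}$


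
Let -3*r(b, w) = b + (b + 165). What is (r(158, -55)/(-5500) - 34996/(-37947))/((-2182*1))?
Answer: -15274013/35030919000 ≈ -0.00043602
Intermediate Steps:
r(b, w) = -55 - 2*b/3 (r(b, w) = -(b + (b + 165))/3 = -(b + (165 + b))/3 = -(165 + 2*b)/3 = -55 - 2*b/3)
(r(158, -55)/(-5500) - 34996/(-37947))/((-2182*1)) = ((-55 - ⅔*158)/(-5500) - 34996/(-37947))/((-2182*1)) = ((-55 - 316/3)*(-1/5500) - 34996*(-1/37947))/(-2182) = (-481/3*(-1/5500) + 2692/2919)*(-1/2182) = (481/16500 + 2692/2919)*(-1/2182) = (15274013/16054500)*(-1/2182) = -15274013/35030919000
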